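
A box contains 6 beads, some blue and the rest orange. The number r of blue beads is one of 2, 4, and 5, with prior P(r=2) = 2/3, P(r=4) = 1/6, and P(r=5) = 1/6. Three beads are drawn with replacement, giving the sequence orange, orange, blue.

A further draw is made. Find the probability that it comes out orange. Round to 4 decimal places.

The likelihood of the observed sequence under each hypothesis: P(data | r = 2) = (4/6)(4/6)(2/6) = 0.14815; P(data | r = 4) = (2/6)(2/6)(4/6) = 0.074074; P(data | r = 5) = (1/6)(1/6)(5/6) = 0.023148.
The prior-weighted likelihoods are 2/3 · 0.14815 = 0.098765, 1/6 · 0.074074 = 0.012346, 1/6 · 0.023148 = 0.003858; with total 0.11497.
Normalising, the posterior is P(r = 2 | data) = 0.85906, P(r = 4 | data) = 0.10738, P(r = 5 | data) = 0.033557.
So P(orange next | data) = Σ P(orange next | H) P(H | data) = (2/3)(0.85906) + (1/3)(0.10738) + (1/6)(0.033557) = 0.61409.

0.6141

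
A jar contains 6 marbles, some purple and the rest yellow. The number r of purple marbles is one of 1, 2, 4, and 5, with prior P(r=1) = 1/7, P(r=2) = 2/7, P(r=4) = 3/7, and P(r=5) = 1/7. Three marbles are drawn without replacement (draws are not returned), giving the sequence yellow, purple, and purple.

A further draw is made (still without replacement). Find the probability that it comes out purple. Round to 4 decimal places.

Under each hypothesis, the probability of the observed sequence is: P(data | r = 1) = (5/6)(1/5)(0/4) = 0; P(data | r = 2) = (4/6)(2/5)(1/4) = 1/15; P(data | r = 4) = (2/6)(4/5)(3/4) = 1/5; P(data | r = 5) = (1/6)(5/5)(4/4) = 1/6.
Weighting by the prior gives 1/7 · 0 = 0, 2/7 · 1/15 = 2/105, 3/7 · 1/5 = 3/35, 1/7 · 1/6 = 1/42; summing to 9/70.
The posterior is then P(r = 1 | data) = 0, P(r = 2 | data) = 4/27, P(r = 4 | data) = 2/3, P(r = 5 | data) = 5/27.
Averaging over the posterior, P(purple next | data) = (0)(4/27) + (2/3)(2/3) + (1)(5/27) = 17/27.

0.6296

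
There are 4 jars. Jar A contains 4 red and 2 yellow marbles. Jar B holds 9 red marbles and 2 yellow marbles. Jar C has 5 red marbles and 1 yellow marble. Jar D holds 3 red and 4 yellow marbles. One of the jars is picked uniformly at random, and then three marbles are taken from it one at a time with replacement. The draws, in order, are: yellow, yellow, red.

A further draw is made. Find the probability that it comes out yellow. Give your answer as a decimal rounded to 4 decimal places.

0.4293

The likelihood of the observed sequence under each hypothesis: P(data | jar A) = (2/6)(2/6)(4/6) = 0.074074; P(data | jar B) = (2/11)(2/11)(9/11) = 0.027047; P(data | jar C) = (1/6)(1/6)(5/6) = 0.023148; P(data | jar D) = (4/7)(4/7)(3/7) = 0.13994.
The prior-weighted likelihoods are 1/4 · 0.074074 = 0.018519, 1/4 · 0.027047 = 0.0067618, 1/4 · 0.023148 = 0.005787, 1/4 · 0.13994 = 0.034985; summing to 0.066053.
The posterior is then P(jar A | data) = 0.28036, P(jar B | data) = 0.10237, P(jar C | data) = 0.087612, P(jar D | data) = 0.52966.
The predictive probability is P(yellow next | data) = (1/3)(0.28036) + (2/11)(0.10237) + (1/6)(0.087612) + (4/7)(0.52966) = 0.42933.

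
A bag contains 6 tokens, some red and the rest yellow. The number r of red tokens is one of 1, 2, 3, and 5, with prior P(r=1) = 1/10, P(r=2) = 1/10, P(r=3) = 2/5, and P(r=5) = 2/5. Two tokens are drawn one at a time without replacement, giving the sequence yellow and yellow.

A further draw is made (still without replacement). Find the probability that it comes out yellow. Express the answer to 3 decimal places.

0.482

The likelihood of the observed sequence under each hypothesis: P(data | r = 1) = (5/6)(4/5) = 2/3; P(data | r = 2) = (4/6)(3/5) = 2/5; P(data | r = 3) = (3/6)(2/5) = 1/5; P(data | r = 5) = (1/6)(0/5) = 0.
Weighting by the prior gives 1/10 · 2/3 = 1/15, 1/10 · 2/5 = 1/25, 2/5 · 1/5 = 2/25, 2/5 · 0 = 0; these sum to 14/75.
Dividing through by the total gives posterior P(r = 1 | data) = 5/14, P(r = 2 | data) = 3/14, P(r = 3 | data) = 3/7, P(r = 5 | data) = 0.
So P(yellow next | data) = Σ P(yellow next | H) P(H | data) = (3/4)(5/14) + (1/2)(3/14) + (1/4)(3/7) = 27/56.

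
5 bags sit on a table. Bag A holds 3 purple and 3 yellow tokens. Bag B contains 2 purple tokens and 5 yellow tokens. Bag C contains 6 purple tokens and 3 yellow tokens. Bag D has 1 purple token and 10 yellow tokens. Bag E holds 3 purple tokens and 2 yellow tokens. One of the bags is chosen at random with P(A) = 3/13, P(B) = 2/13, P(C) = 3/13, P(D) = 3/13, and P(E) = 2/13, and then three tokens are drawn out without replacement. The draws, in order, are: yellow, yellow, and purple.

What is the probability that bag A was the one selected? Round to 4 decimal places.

Compute the likelihood of the observed sequence for each case: P(data | bag A) = (3/6)(2/5)(3/4) = 0.15; P(data | bag B) = (5/7)(4/6)(2/5) = 0.19048; P(data | bag C) = (3/9)(2/8)(6/7) = 0.071429; P(data | bag D) = (10/11)(9/10)(1/9) = 0.090909; P(data | bag E) = (2/5)(1/4)(3/3) = 0.1.
The prior-weighted likelihoods are 3/13 · 0.15 = 0.034615, 2/13 · 0.19048 = 0.029304, 3/13 · 0.071429 = 0.016484, 3/13 · 0.090909 = 0.020979, 2/13 · 0.1 = 0.015385; these sum to 0.11677.
Hence P(bag A | data) = (0.034615) / (0.11677) = 0.29645.

0.2964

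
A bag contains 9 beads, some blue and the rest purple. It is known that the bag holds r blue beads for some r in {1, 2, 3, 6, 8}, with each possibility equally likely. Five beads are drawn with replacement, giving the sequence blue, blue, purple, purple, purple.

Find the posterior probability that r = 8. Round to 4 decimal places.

Compute the likelihood of the observed sequence for each case: P(data | r = 1) = (1/9)(1/9)(8/9)(8/9)(8/9) = 0.0086708; P(data | r = 2) = (2/9)(2/9)(7/9)(7/9)(7/9) = 0.023235; P(data | r = 3) = (3/9)(3/9)(6/9)(6/9)(6/9) = 0.032922; P(data | r = 6) = (6/9)(6/9)(3/9)(3/9)(3/9) = 0.016461; P(data | r = 8) = (8/9)(8/9)(1/9)(1/9)(1/9) = 0.0010838.
The prior-weighted likelihoods are 1/5 · 0.0086708 = 0.0017342, 1/5 · 0.023235 = 0.004647, 1/5 · 0.032922 = 0.0065844, 1/5 · 0.016461 = 0.0032922, 1/5 · 0.0010838 = 0.00021677; with total 0.016474.
Therefore the posterior P(r = 8 | data) = (0.00021677) / (0.016474) = 0.013158.

0.0132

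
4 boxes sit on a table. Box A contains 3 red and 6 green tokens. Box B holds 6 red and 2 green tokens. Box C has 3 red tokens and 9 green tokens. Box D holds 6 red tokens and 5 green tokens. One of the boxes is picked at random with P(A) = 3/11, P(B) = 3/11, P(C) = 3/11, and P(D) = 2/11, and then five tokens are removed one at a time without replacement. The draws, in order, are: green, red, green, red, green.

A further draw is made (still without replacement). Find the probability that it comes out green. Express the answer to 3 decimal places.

The likelihood of the observed sequence under each hypothesis: P(data | box A) = (6/9)(3/8)(5/7)(2/6)(4/5) = 0.047619; P(data | box B) = (2/8)(6/7)(1/6)(5/5)(0/4) = 0; P(data | box C) = (9/12)(3/11)(8/10)(2/9)(7/8) = 0.031818; P(data | box D) = (5/11)(6/10)(4/9)(5/8)(3/7) = 0.032468.
The prior-weighted likelihoods are 3/11 · 0.047619 = 0.012987, 3/11 · 0 = 0, 3/11 · 0.031818 = 0.0086777, 2/11 · 0.032468 = 0.0059032; with total 0.027568.
Normalising, the posterior is P(box A | data) = 0.47109, P(box B | data) = 0, P(box C | data) = 0.31478, P(box D | data) = 0.21413.
The predictive probability is P(green next | data) = (3/4)(0.47109) + (6/7)(0.31478) + (1/3)(0.21413) = 0.6945.

0.695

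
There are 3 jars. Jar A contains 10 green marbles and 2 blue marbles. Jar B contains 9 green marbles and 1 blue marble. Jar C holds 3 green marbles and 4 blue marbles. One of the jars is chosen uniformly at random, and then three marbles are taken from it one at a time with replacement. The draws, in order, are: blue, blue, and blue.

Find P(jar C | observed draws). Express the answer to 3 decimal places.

0.971

The likelihood of the observed sequence under each hypothesis: P(data | jar A) = (2/12)(2/12)(2/12) = 0.0046296; P(data | jar B) = (1/10)(1/10)(1/10) = 0.001; P(data | jar C) = (4/7)(4/7)(4/7) = 0.18659.
Weighting by the prior gives 1/3 · 0.0046296 = 0.0015432, 1/3 · 0.001 = 0.00033333, 1/3 · 0.18659 = 0.062196; summing to 0.064073.
Hence P(jar C | data) = (0.062196) / (0.064073) = 0.97071.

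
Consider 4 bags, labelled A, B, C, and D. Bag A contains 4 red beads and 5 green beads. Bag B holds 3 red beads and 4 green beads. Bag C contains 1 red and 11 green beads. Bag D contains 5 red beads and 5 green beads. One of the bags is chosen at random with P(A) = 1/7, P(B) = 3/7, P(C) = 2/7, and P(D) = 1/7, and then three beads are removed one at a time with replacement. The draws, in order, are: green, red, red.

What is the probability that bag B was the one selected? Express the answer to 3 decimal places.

0.560

For each hypothesis, P(data | H) works out to: P(data | bag A) = (5/9)(4/9)(4/9) = 0.10974; P(data | bag B) = (4/7)(3/7)(3/7) = 0.10496; P(data | bag C) = (11/12)(1/12)(1/12) = 0.0063657; P(data | bag D) = (5/10)(5/10)(5/10) = 0.125.
Weighting by the prior gives 1/7 · 0.10974 = 0.015677, 3/7 · 0.10496 = 0.044981, 2/7 · 0.0063657 = 0.0018188, 1/7 · 0.125 = 0.017857; summing to 0.080334.
So P(bag B | data) = (0.044981) / (0.080334) = 0.55993.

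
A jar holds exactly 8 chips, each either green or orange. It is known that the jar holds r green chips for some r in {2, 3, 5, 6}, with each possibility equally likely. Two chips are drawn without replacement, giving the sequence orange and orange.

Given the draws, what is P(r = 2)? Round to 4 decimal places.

0.5172

The likelihood of the observed sequence under each hypothesis: P(data | r = 2) = (6/8)(5/7) = 15/28; P(data | r = 3) = (5/8)(4/7) = 5/14; P(data | r = 5) = (3/8)(2/7) = 3/28; P(data | r = 6) = (2/8)(1/7) = 1/28.
Multiplying each by its prior: 1/4 · 15/28 = 15/112, 1/4 · 5/14 = 5/56, 1/4 · 3/28 = 3/112, 1/4 · 1/28 = 1/112; with total 29/112.
By Bayes' rule, P(r = 2 | data) = (15/112) / (29/112) = 15/29.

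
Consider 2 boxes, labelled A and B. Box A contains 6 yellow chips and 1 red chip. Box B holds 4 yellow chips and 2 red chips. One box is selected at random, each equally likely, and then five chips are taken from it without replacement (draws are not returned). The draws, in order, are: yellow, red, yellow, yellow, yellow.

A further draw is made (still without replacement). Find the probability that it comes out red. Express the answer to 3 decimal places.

0.318

Compute the likelihood of the observed sequence for each case: P(data | box A) = (6/7)(1/6)(5/5)(4/4)(3/3) = 1/7; P(data | box B) = (4/6)(2/5)(3/4)(2/3)(1/2) = 1/15.
Multiplying each by its prior: 1/2 · 1/7 = 1/14, 1/2 · 1/15 = 1/30; with total 11/105.
The posterior is then P(box A | data) = 15/22, P(box B | data) = 7/22.
Averaging over the posterior, P(red next | data) = (0)(15/22) + (1)(7/22) = 7/22.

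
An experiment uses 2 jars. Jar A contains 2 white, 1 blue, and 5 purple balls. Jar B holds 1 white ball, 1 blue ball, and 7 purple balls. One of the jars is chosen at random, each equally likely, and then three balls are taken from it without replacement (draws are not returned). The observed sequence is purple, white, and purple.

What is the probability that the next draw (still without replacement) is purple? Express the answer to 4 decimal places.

Compute the likelihood of the observed sequence for each case: P(data | jar A) = (5/8)(2/7)(4/6) = 5/42; P(data | jar B) = (7/9)(1/8)(6/7) = 1/12.
Weighting by the prior gives 1/2 · 5/42 = 5/84, 1/2 · 1/12 = 1/24; summing to 17/168.
Dividing through by the total gives posterior P(jar A | data) = 10/17, P(jar B | data) = 7/17.
So P(purple next | data) = Σ P(purple next | H) P(H | data) = (3/5)(10/17) + (5/6)(7/17) = 71/102.

0.6961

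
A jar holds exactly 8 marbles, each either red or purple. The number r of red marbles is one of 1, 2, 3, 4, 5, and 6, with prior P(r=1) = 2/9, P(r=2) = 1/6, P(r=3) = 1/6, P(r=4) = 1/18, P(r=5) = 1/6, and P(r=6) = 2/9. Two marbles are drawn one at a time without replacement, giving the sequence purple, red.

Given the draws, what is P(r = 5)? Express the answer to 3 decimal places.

Compute the likelihood of the observed sequence for each case: P(data | r = 1) = (7/8)(1/7) = 1/8; P(data | r = 2) = (6/8)(2/7) = 3/14; P(data | r = 3) = (5/8)(3/7) = 15/56; P(data | r = 4) = (4/8)(4/7) = 2/7; P(data | r = 5) = (3/8)(5/7) = 15/56; P(data | r = 6) = (2/8)(6/7) = 3/14.
Weighting by the prior gives 2/9 · 1/8 = 1/36, 1/6 · 3/14 = 1/28, 1/6 · 15/56 = 5/112, 1/18 · 2/7 = 1/63, 1/6 · 15/56 = 5/112, 2/9 · 3/14 = 1/21; these sum to 109/504.
So P(r = 5 | data) = (5/112) / (109/504) = 45/218.

0.206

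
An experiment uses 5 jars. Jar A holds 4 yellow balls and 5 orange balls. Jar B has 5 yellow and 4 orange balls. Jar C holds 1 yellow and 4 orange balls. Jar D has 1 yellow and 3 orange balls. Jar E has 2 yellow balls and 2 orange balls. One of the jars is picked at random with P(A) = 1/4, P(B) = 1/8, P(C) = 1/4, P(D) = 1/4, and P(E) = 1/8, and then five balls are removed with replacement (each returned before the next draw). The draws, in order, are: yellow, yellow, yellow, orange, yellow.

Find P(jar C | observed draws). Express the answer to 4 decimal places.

Under each hypothesis, the probability of the observed sequence is: P(data | jar A) = (4/9)(4/9)(4/9)(5/9)(4/9) = 0.021677; P(data | jar B) = (5/9)(5/9)(5/9)(4/9)(5/9) = 0.042338; P(data | jar C) = (1/5)(1/5)(1/5)(4/5)(1/5) = 0.00128; P(data | jar D) = (1/4)(1/4)(1/4)(3/4)(1/4) = 0.0029297; P(data | jar E) = (2/4)(2/4)(2/4)(2/4)(2/4) = 0.03125.
Multiplying each by its prior: 1/4 · 0.021677 = 0.0054192, 1/8 · 0.042338 = 0.0052922, 1/4 · 0.00128 = 0.00032, 1/4 · 0.0029297 = 0.00073242, 1/8 · 0.03125 = 0.0039062; these sum to 0.01567.
So P(jar C | data) = (0.00032) / (0.01567) = 0.020421.

0.0204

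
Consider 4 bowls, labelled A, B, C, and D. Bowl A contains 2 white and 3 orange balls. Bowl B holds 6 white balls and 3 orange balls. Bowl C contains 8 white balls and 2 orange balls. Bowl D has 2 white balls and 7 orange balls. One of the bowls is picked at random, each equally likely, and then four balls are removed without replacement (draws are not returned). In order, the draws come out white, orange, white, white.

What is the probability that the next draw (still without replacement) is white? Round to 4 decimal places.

0.7233

Under each hypothesis, the probability of the observed sequence is: P(data | bowl A) = (2/5)(3/4)(1/3)(0/2) = 0; P(data | bowl B) = (6/9)(3/8)(5/7)(4/6) = 5/42; P(data | bowl C) = (8/10)(2/9)(7/8)(6/7) = 2/15; P(data | bowl D) = (2/9)(7/8)(1/7)(0/6) = 0.
Weighting by the prior gives 1/4 · 0 = 0, 1/4 · 5/42 = 5/168, 1/4 · 2/15 = 1/30, 1/4 · 0 = 0; with total 53/840.
Dividing through by the total gives posterior P(bowl A | data) = 0, P(bowl B | data) = 25/53, P(bowl C | data) = 28/53, P(bowl D | data) = 0.
So P(white next | data) = Σ P(white next | H) P(H | data) = (3/5)(25/53) + (5/6)(28/53) = 115/159.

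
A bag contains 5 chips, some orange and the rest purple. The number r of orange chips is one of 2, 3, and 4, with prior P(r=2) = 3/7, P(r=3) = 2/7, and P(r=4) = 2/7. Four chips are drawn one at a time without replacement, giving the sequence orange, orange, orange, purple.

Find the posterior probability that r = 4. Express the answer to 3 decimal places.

Under each hypothesis, the probability of the observed sequence is: P(data | r = 2) = (2/5)(1/4)(0/3) = 0; P(data | r = 3) = (3/5)(2/4)(1/3)(2/2) = 1/10; P(data | r = 4) = (4/5)(3/4)(2/3)(1/2) = 1/5.
The prior-weighted likelihoods are 3/7 · 0 = 0, 2/7 · 1/10 = 1/35, 2/7 · 1/5 = 2/35; with total 3/35.
Hence P(r = 4 | data) = (2/35) / (3/35) = 2/3.

0.667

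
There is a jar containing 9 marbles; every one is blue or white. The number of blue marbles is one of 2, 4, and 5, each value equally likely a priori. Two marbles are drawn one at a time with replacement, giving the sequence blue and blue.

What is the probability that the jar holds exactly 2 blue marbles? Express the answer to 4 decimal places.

0.0889

Under each hypothesis, the probability of the observed sequence is: P(data | r = 2) = (2/9)(2/9) = 4/81; P(data | r = 4) = (4/9)(4/9) = 16/81; P(data | r = 5) = (5/9)(5/9) = 25/81.
The prior-weighted likelihoods are 1/3 · 4/81 = 4/243, 1/3 · 16/81 = 16/243, 1/3 · 25/81 = 25/243; summing to 5/27.
By Bayes' rule, P(r = 2 | data) = (4/243) / (5/27) = 4/45.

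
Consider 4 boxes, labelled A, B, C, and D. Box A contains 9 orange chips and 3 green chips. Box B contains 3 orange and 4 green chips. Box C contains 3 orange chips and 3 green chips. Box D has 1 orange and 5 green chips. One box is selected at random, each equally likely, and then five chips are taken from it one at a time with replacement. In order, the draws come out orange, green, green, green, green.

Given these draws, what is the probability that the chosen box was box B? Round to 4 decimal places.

Under each hypothesis, the probability of the observed sequence is: P(data | box A) = (9/12)(3/12)(3/12)(3/12)(3/12) = 0.0029297; P(data | box B) = (3/7)(4/7)(4/7)(4/7)(4/7) = 0.045695; P(data | box C) = (3/6)(3/6)(3/6)(3/6)(3/6) = 0.03125; P(data | box D) = (1/6)(5/6)(5/6)(5/6)(5/6) = 0.080376.
Weighting by the prior gives 1/4 · 0.0029297 = 0.00073242, 1/4 · 0.045695 = 0.011424, 1/4 · 0.03125 = 0.0078125, 1/4 · 0.080376 = 0.020094; summing to 0.040063.
Hence P(box B | data) = (0.011424) / (0.040063) = 0.28515.

0.2851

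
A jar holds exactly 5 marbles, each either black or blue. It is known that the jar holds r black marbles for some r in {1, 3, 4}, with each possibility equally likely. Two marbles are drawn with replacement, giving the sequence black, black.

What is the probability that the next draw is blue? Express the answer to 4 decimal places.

Compute the likelihood of the observed sequence for each case: P(data | r = 1) = (1/5)(1/5) = 1/25; P(data | r = 3) = (3/5)(3/5) = 9/25; P(data | r = 4) = (4/5)(4/5) = 16/25.
Multiplying each by its prior: 1/3 · 1/25 = 1/75, 1/3 · 9/25 = 3/25, 1/3 · 16/25 = 16/75; these sum to 26/75.
The posterior is then P(r = 1 | data) = 1/26, P(r = 3 | data) = 9/26, P(r = 4 | data) = 8/13.
Averaging over the posterior, P(blue next | data) = (4/5)(1/26) + (2/5)(9/26) + (1/5)(8/13) = 19/65.

0.2923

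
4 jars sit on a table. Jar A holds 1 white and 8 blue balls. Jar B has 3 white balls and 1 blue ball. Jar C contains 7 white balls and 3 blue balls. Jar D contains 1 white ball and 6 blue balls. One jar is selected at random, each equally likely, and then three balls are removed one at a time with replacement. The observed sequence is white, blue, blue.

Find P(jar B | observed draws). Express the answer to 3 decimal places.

0.155

For each hypothesis, P(data | H) works out to: P(data | jar A) = (1/9)(8/9)(8/9) = 0.087791; P(data | jar B) = (3/4)(1/4)(1/4) = 0.046875; P(data | jar C) = (7/10)(3/10)(3/10) = 0.063; P(data | jar D) = (1/7)(6/7)(6/7) = 0.10496.
The prior-weighted likelihoods are 1/4 · 0.087791 = 0.021948, 1/4 · 0.046875 = 0.011719, 1/4 · 0.063 = 0.01575, 1/4 · 0.10496 = 0.026239; these sum to 0.075656.
Hence P(jar B | data) = (0.011719) / (0.075656) = 0.1549.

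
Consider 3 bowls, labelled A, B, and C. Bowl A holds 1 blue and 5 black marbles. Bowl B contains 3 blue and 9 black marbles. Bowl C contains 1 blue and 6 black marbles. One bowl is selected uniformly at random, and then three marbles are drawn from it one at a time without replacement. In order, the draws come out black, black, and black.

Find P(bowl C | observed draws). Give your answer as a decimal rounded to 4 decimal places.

0.3932

For each hypothesis, P(data | H) works out to: P(data | bowl A) = (5/6)(4/5)(3/4) = 1/2; P(data | bowl B) = (9/12)(8/11)(7/10) = 21/55; P(data | bowl C) = (6/7)(5/6)(4/5) = 4/7.
Weighting by the prior gives 1/3 · 1/2 = 1/6, 1/3 · 21/55 = 7/55, 1/3 · 4/7 = 4/21; with total 373/770.
So P(bowl C | data) = (4/21) / (373/770) = 440/1119.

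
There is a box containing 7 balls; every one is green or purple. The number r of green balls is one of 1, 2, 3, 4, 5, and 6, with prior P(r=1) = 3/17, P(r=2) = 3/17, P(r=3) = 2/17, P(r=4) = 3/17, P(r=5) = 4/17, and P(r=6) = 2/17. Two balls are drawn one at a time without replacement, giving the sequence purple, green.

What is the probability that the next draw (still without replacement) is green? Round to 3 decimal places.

0.508

The likelihood of the observed sequence under each hypothesis: P(data | r = 1) = (6/7)(1/6) = 1/7; P(data | r = 2) = (5/7)(2/6) = 5/21; P(data | r = 3) = (4/7)(3/6) = 2/7; P(data | r = 4) = (3/7)(4/6) = 2/7; P(data | r = 5) = (2/7)(5/6) = 5/21; P(data | r = 6) = (1/7)(6/6) = 1/7.
Multiplying each by its prior: 3/17 · 1/7 = 3/119, 3/17 · 5/21 = 5/119, 2/17 · 2/7 = 4/119, 3/17 · 2/7 = 6/119, 4/17 · 5/21 = 20/357, 2/17 · 1/7 = 2/119; with total 80/357.
The posterior is then P(r = 1 | data) = 9/80, P(r = 2 | data) = 3/16, P(r = 3 | data) = 3/20, P(r = 4 | data) = 9/40, P(r = 5 | data) = 1/4, P(r = 6 | data) = 3/40.
Averaging over the posterior, P(green next | data) = (0)(9/80) + (1/5)(3/16) + (2/5)(3/20) + (3/5)(9/40) + (4/5)(1/4) + (1)(3/40) = 203/400.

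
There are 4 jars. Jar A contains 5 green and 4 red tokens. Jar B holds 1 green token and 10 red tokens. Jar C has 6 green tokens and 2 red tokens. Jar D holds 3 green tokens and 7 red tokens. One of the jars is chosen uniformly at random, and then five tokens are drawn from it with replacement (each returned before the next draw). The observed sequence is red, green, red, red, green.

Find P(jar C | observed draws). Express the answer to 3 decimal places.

0.120

The likelihood of the observed sequence under each hypothesis: P(data | jar A) = (4/9)(5/9)(4/9)(4/9)(5/9) = 0.027096; P(data | jar B) = (10/11)(1/11)(10/11)(10/11)(1/11) = 0.0062092; P(data | jar C) = (2/8)(6/8)(2/8)(2/8)(6/8) = 0.0087891; P(data | jar D) = (7/10)(3/10)(7/10)(7/10)(3/10) = 0.03087.
Weighting by the prior gives 1/4 · 0.027096 = 0.006774, 1/4 · 0.0062092 = 0.0015523, 1/4 · 0.0087891 = 0.0021973, 1/4 · 0.03087 = 0.0077175; these sum to 0.018241.
By Bayes' rule, P(jar C | data) = (0.0021973) / (0.018241) = 0.12046.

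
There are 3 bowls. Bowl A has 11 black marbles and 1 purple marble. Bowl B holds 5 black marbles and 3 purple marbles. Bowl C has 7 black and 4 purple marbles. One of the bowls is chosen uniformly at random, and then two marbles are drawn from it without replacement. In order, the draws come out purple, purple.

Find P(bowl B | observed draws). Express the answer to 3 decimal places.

The likelihood of the observed sequence under each hypothesis: P(data | bowl A) = (1/12)(0/11) = 0; P(data | bowl B) = (3/8)(2/7) = 0.10714; P(data | bowl C) = (4/11)(3/10) = 0.10909.
Multiplying each by its prior: 1/3 · 0 = 0, 1/3 · 0.10714 = 0.035714, 1/3 · 0.10909 = 0.036364; with total 0.072078.
Hence P(bowl B | data) = (0.035714) / (0.072078) = 0.4955.

0.495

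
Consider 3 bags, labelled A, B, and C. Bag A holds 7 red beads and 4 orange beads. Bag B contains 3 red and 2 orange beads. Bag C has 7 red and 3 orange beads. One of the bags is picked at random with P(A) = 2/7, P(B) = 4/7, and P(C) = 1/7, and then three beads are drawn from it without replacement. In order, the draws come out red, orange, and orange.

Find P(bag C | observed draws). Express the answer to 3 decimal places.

For each hypothesis, P(data | H) works out to: P(data | bag A) = (7/11)(4/10)(3/9) = 0.084848; P(data | bag B) = (3/5)(2/4)(1/3) = 0.1; P(data | bag C) = (7/10)(3/9)(2/8) = 0.058333.
Weighting by the prior gives 2/7 · 0.084848 = 0.024242, 4/7 · 0.1 = 0.057143, 1/7 · 0.058333 = 0.0083333; these sum to 0.089719.
Therefore the posterior P(bag C | data) = (0.0083333) / (0.089719) = 0.092883.

0.093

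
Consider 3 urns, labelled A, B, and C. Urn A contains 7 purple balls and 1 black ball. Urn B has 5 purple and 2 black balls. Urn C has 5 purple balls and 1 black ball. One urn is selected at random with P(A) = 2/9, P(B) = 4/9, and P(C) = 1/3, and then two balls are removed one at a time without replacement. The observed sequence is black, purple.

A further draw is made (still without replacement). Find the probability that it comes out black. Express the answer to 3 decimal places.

Compute the likelihood of the observed sequence for each case: P(data | urn A) = (1/8)(7/7) = 1/8; P(data | urn B) = (2/7)(5/6) = 5/21; P(data | urn C) = (1/6)(5/5) = 1/6.
The prior-weighted likelihoods are 2/9 · 1/8 = 1/36, 4/9 · 5/21 = 20/189, 1/3 · 1/6 = 1/18; with total 143/756.
The posterior is then P(urn A | data) = 21/143, P(urn B | data) = 80/143, P(urn C | data) = 42/143.
The predictive probability is P(black next | data) = (0)(21/143) + (1/5)(80/143) + (0)(42/143) = 16/143.

0.112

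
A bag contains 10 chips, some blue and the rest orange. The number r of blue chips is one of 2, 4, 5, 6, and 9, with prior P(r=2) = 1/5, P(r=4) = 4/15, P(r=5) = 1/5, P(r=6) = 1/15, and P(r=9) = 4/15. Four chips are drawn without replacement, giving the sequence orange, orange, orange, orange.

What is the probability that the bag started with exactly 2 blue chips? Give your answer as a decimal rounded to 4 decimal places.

The likelihood of the observed sequence under each hypothesis: P(data | r = 2) = (8/10)(7/9)(6/8)(5/7) = 0.33333; P(data | r = 4) = (6/10)(5/9)(4/8)(3/7) = 0.071429; P(data | r = 5) = (5/10)(4/9)(3/8)(2/7) = 0.02381; P(data | r = 6) = (4/10)(3/9)(2/8)(1/7) = 0.0047619; P(data | r = 9) = (1/10)(0/9) = 0.
Multiplying each by its prior: 1/5 · 0.33333 = 0.066667, 4/15 · 0.071429 = 0.019048, 1/5 · 0.02381 = 0.0047619, 1/15 · 0.0047619 = 0.00031746, 4/15 · 0 = 0; these sum to 0.090794.
Hence P(r = 2 | data) = (0.066667) / (0.090794) = 0.73427.

0.7343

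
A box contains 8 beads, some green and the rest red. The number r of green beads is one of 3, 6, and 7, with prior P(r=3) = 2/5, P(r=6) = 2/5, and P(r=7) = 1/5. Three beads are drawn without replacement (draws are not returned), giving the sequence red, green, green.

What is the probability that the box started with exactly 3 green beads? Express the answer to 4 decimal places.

The likelihood of the observed sequence under each hypothesis: P(data | r = 3) = (5/8)(3/7)(2/6) = 5/56; P(data | r = 6) = (2/8)(6/7)(5/6) = 5/28; P(data | r = 7) = (1/8)(7/7)(6/6) = 1/8.
The prior-weighted likelihoods are 2/5 · 5/56 = 1/28, 2/5 · 5/28 = 1/14, 1/5 · 1/8 = 1/40; these sum to 37/280.
So P(r = 3 | data) = (1/28) / (37/280) = 10/37.

0.2703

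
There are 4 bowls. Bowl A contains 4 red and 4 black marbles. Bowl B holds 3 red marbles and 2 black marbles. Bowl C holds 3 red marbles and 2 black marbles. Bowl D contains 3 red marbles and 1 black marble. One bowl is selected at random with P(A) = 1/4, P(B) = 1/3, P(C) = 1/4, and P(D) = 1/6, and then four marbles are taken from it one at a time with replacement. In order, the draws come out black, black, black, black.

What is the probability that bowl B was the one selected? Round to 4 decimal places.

0.2734

For each hypothesis, P(data | H) works out to: P(data | bowl A) = (4/8)(4/8)(4/8)(4/8) = 0.0625; P(data | bowl B) = (2/5)(2/5)(2/5)(2/5) = 0.0256; P(data | bowl C) = (2/5)(2/5)(2/5)(2/5) = 0.0256; P(data | bowl D) = (1/4)(1/4)(1/4)(1/4) = 0.0039062.
Weighting by the prior gives 1/4 · 0.0625 = 0.015625, 1/3 · 0.0256 = 0.0085333, 1/4 · 0.0256 = 0.0064, 1/6 · 0.0039062 = 0.00065104; summing to 0.031209.
Hence P(bowl B | data) = (0.0085333) / (0.031209) = 0.27342.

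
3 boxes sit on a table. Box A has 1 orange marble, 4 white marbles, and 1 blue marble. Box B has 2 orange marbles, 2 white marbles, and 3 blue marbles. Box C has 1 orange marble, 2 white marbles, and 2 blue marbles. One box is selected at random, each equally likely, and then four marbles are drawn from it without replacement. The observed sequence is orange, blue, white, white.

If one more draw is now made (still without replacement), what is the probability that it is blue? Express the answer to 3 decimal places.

0.529

Under each hypothesis, the probability of the observed sequence is: P(data | box A) = (1/6)(1/5)(4/4)(3/3) = 1/30; P(data | box B) = (2/7)(3/6)(2/5)(1/4) = 1/70; P(data | box C) = (1/5)(2/4)(2/3)(1/2) = 1/30.
The prior-weighted likelihoods are 1/3 · 1/30 = 1/90, 1/3 · 1/70 = 1/210, 1/3 · 1/30 = 1/90; these sum to 17/630.
Normalising, the posterior is P(box A | data) = 7/17, P(box B | data) = 3/17, P(box C | data) = 7/17.
Averaging over the posterior, P(blue next | data) = (0)(7/17) + (2/3)(3/17) + (1)(7/17) = 9/17.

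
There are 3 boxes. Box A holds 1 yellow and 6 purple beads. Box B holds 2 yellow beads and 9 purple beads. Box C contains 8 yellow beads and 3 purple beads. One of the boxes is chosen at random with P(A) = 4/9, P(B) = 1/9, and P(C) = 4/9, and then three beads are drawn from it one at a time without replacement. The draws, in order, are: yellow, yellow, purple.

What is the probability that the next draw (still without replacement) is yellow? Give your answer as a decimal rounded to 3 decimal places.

For each hypothesis, P(data | H) works out to: P(data | box A) = (1/7)(0/6) = 0; P(data | box B) = (2/11)(1/10)(9/9) = 0.018182; P(data | box C) = (8/11)(7/10)(3/9) = 0.1697.
Multiplying each by its prior: 4/9 · 0 = 0, 1/9 · 0.018182 = 0.0020202, 4/9 · 0.1697 = 0.075421; these sum to 0.077441.
Dividing through by the total gives posterior P(box A | data) = 0, P(box B | data) = 0.026087, P(box C | data) = 0.97391.
The predictive probability is P(yellow next | data) = (0)(0.026087) + (3/4)(0.97391) = 0.73043.

0.730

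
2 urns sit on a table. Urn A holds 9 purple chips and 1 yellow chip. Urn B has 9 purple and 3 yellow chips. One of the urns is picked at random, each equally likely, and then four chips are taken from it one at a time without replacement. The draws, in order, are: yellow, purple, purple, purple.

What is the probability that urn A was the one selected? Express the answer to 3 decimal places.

Under each hypothesis, the probability of the observed sequence is: P(data | urn A) = (1/10)(9/9)(8/8)(7/7) = 1/10; P(data | urn B) = (3/12)(9/11)(8/10)(7/9) = 7/55.
The prior-weighted likelihoods are 1/2 · 1/10 = 1/20, 1/2 · 7/55 = 7/110; with total 5/44.
Therefore the posterior P(urn A | data) = (1/20) / (5/44) = 11/25.

0.440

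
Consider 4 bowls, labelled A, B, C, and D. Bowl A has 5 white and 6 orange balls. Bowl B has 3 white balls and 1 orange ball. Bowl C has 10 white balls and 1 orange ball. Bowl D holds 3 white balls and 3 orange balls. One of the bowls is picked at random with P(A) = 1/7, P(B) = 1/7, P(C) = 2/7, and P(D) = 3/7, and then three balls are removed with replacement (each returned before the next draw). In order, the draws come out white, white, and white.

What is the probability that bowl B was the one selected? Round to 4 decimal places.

For each hypothesis, P(data | H) works out to: P(data | bowl A) = (5/11)(5/11)(5/11) = 0.093914; P(data | bowl B) = (3/4)(3/4)(3/4) = 0.42188; P(data | bowl C) = (10/11)(10/11)(10/11) = 0.75131; P(data | bowl D) = (3/6)(3/6)(3/6) = 0.125.
Weighting by the prior gives 1/7 · 0.093914 = 0.013416, 1/7 · 0.42188 = 0.060268, 2/7 · 0.75131 = 0.21466, 3/7 · 0.125 = 0.053571; summing to 0.34192.
By Bayes' rule, P(bowl B | data) = (0.060268) / (0.34192) = 0.17626.

0.1763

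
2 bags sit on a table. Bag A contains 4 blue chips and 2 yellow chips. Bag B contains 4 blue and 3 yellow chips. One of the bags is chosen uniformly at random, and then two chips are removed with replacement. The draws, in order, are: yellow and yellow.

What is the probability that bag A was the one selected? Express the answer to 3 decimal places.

For each hypothesis, P(data | H) works out to: P(data | bag A) = (2/6)(2/6) = 1/9; P(data | bag B) = (3/7)(3/7) = 9/49.
Weighting by the prior gives 1/2 · 1/9 = 1/18, 1/2 · 9/49 = 9/98; summing to 65/441.
Hence P(bag A | data) = (1/18) / (65/441) = 49/130.

0.377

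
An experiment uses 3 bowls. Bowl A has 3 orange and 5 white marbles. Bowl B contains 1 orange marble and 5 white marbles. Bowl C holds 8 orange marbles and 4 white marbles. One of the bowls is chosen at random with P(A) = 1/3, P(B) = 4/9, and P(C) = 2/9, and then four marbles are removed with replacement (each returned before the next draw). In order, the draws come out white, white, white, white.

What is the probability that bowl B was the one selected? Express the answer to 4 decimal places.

0.7999

Compute the likelihood of the observed sequence for each case: P(data | bowl A) = (5/8)(5/8)(5/8)(5/8) = 0.15259; P(data | bowl B) = (5/6)(5/6)(5/6)(5/6) = 0.48225; P(data | bowl C) = (4/12)(4/12)(4/12)(4/12) = 0.012346.
Weighting by the prior gives 1/3 · 0.15259 = 0.050863, 4/9 · 0.48225 = 0.21433, 2/9 · 0.012346 = 0.0027435; summing to 0.26794.
By Bayes' rule, P(bowl B | data) = (0.21433) / (0.26794) = 0.79993.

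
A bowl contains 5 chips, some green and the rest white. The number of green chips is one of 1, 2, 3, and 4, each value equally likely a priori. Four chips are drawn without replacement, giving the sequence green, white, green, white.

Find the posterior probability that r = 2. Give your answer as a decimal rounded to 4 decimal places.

Under each hypothesis, the probability of the observed sequence is: P(data | r = 1) = (1/5)(4/4)(0/3) = 0; P(data | r = 2) = (2/5)(3/4)(1/3)(2/2) = 1/10; P(data | r = 3) = (3/5)(2/4)(2/3)(1/2) = 1/10; P(data | r = 4) = (4/5)(1/4)(3/3)(0/2) = 0.
Weighting by the prior gives 1/4 · 0 = 0, 1/4 · 1/10 = 1/40, 1/4 · 1/10 = 1/40, 1/4 · 0 = 0; summing to 1/20.
Hence P(r = 2 | data) = (1/40) / (1/20) = 1/2.

0.5000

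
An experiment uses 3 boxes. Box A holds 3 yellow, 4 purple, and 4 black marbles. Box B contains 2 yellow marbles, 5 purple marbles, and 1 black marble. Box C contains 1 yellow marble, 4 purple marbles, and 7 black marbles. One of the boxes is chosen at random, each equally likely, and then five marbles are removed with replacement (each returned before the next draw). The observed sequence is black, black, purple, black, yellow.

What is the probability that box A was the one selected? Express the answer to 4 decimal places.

Compute the likelihood of the observed sequence for each case: P(data | box A) = (4/11)(4/11)(4/11)(4/11)(3/11) = 0.0047687; P(data | box B) = (1/8)(1/8)(5/8)(1/8)(2/8) = 0.00030518; P(data | box C) = (7/12)(7/12)(4/12)(7/12)(1/12) = 0.0055138.
Multiplying each by its prior: 1/3 · 0.0047687 = 0.0015896, 1/3 · 0.00030518 = 0.00010173, 1/3 · 0.0055138 = 0.0018379; with total 0.0035292.
Hence P(box A | data) = (0.0015896) / (0.0035292) = 0.4504.

0.4504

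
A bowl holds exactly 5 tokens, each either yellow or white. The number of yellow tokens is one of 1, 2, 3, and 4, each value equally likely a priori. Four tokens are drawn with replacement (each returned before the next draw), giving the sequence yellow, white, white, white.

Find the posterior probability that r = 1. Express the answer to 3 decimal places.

0.438

The likelihood of the observed sequence under each hypothesis: P(data | r = 1) = (1/5)(4/5)(4/5)(4/5) = 0.1024; P(data | r = 2) = (2/5)(3/5)(3/5)(3/5) = 0.0864; P(data | r = 3) = (3/5)(2/5)(2/5)(2/5) = 0.0384; P(data | r = 4) = (4/5)(1/5)(1/5)(1/5) = 0.0064.
The prior-weighted likelihoods are 1/4 · 0.1024 = 0.0256, 1/4 · 0.0864 = 0.0216, 1/4 · 0.0384 = 0.0096, 1/4 · 0.0064 = 0.0016; summing to 0.0584.
Hence P(r = 1 | data) = (0.0256) / (0.0584) = 0.43836.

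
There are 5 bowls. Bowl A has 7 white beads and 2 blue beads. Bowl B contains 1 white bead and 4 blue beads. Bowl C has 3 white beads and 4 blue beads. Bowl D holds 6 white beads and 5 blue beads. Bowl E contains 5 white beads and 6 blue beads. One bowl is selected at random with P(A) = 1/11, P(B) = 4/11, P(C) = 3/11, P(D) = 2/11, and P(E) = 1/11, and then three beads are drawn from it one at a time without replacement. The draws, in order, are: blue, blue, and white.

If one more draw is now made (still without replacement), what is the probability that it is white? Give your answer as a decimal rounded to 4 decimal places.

0.2950

Compute the likelihood of the observed sequence for each case: P(data | bowl A) = (2/9)(1/8)(7/7) = 0.027778; P(data | bowl B) = (4/5)(3/4)(1/3) = 0.2; P(data | bowl C) = (4/7)(3/6)(3/5) = 0.17143; P(data | bowl D) = (5/11)(4/10)(6/9) = 0.12121; P(data | bowl E) = (6/11)(5/10)(5/9) = 0.15152.
Weighting by the prior gives 1/11 · 0.027778 = 0.0025253, 4/11 · 0.2 = 0.072727, 3/11 · 0.17143 = 0.046753, 2/11 · 0.12121 = 0.022039, 1/11 · 0.15152 = 0.013774; with total 0.15782.
Normalising, the posterior is P(bowl A | data) = 0.016001, P(bowl B | data) = 0.46083, P(bowl C | data) = 0.29625, P(bowl D | data) = 0.13965, P(bowl E | data) = 0.087278.
So P(white next | data) = Σ P(white next | H) P(H | data) = (1)(0.016001) + (0)(0.46083) + (1/2)(0.29625) + (5/8)(0.13965) + (1/2)(0.087278) = 0.29504.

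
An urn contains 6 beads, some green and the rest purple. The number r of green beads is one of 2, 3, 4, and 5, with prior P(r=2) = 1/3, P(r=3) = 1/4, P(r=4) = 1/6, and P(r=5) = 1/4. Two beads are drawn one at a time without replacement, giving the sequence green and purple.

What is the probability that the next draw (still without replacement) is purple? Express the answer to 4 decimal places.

The likelihood of the observed sequence under each hypothesis: P(data | r = 2) = (2/6)(4/5) = 4/15; P(data | r = 3) = (3/6)(3/5) = 3/10; P(data | r = 4) = (4/6)(2/5) = 4/15; P(data | r = 5) = (5/6)(1/5) = 1/6.
Weighting by the prior gives 1/3 · 4/15 = 4/45, 1/4 · 3/10 = 3/40, 1/6 · 4/15 = 2/45, 1/4 · 1/6 = 1/24; with total 1/4.
Normalising, the posterior is P(r = 2 | data) = 16/45, P(r = 3 | data) = 3/10, P(r = 4 | data) = 8/45, P(r = 5 | data) = 1/6.
Averaging over the posterior, P(purple next | data) = (3/4)(16/45) + (1/2)(3/10) + (1/4)(8/45) + (0)(1/6) = 83/180.

0.4611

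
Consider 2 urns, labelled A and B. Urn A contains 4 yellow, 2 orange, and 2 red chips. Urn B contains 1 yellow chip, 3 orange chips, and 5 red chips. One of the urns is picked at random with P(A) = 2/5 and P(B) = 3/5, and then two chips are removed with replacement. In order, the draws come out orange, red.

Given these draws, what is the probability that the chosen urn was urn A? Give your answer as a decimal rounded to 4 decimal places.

0.1837

Compute the likelihood of the observed sequence for each case: P(data | urn A) = (2/8)(2/8) = 1/16; P(data | urn B) = (3/9)(5/9) = 5/27.
Weighting by the prior gives 2/5 · 1/16 = 1/40, 3/5 · 5/27 = 1/9; these sum to 49/360.
Therefore the posterior P(urn A | data) = (1/40) / (49/360) = 9/49.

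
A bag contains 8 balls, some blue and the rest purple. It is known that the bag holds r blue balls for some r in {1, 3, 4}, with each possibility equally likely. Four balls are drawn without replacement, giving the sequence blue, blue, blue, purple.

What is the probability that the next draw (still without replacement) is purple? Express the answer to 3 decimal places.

0.810

The likelihood of the observed sequence under each hypothesis: P(data | r = 1) = (1/8)(0/7) = 0; P(data | r = 3) = (3/8)(2/7)(1/6)(5/5) = 1/56; P(data | r = 4) = (4/8)(3/7)(2/6)(4/5) = 2/35.
The prior-weighted likelihoods are 1/3 · 0 = 0, 1/3 · 1/56 = 1/168, 1/3 · 2/35 = 2/105; summing to 1/40.
Normalising, the posterior is P(r = 1 | data) = 0, P(r = 3 | data) = 5/21, P(r = 4 | data) = 16/21.
Averaging over the posterior, P(purple next | data) = (1)(5/21) + (3/4)(16/21) = 17/21.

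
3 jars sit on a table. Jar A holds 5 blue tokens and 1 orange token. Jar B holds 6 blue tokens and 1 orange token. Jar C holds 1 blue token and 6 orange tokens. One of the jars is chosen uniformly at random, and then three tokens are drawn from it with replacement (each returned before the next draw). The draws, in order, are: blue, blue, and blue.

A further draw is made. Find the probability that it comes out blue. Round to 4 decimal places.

0.8440

The likelihood of the observed sequence under each hypothesis: P(data | jar A) = (5/6)(5/6)(5/6) = 0.5787; P(data | jar B) = (6/7)(6/7)(6/7) = 0.62974; P(data | jar C) = (1/7)(1/7)(1/7) = 0.0029155.
Weighting by the prior gives 1/3 · 0.5787 = 0.1929, 1/3 · 0.62974 = 0.20991, 1/3 · 0.0029155 = 0.00097182; with total 0.40379.
Normalising, the posterior is P(jar A | data) = 0.47773, P(jar B | data) = 0.51986, P(jar C | data) = 0.0024068.
The predictive probability is P(blue next | data) = (5/6)(0.47773) + (6/7)(0.51986) + (1/7)(0.0024068) = 0.84405.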